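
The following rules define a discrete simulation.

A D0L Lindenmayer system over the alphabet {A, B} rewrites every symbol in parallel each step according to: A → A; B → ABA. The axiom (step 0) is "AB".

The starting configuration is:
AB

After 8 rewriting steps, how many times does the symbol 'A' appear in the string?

k=0  AB
k=1  AABA
k=2  AAABAA
k=3  AAAABAAA
k=4  AAAAABAAAA
k=5  AAAAAABAAAAA
k=6  AAAAAAABAAAAAA
k=7  AAAAAAAABAAAAAAA
k=8  AAAAAAAAABAAAAAAAA

17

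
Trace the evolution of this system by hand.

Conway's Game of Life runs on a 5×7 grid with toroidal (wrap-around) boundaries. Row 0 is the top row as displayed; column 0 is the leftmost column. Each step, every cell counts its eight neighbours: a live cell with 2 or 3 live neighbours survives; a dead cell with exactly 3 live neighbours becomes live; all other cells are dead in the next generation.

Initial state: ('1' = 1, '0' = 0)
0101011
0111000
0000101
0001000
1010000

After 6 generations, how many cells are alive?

9

[0] 0101011
0111000
0000101
0001000
1010000
[1] 0001101
0101001
0000100
0001000
1111101
[2] 0000001
1011000
0011100
1100010
1100001
[3] 0010001
0110100
1000101
0001110
0100010
[4] 1011010
0110001
1110001
1001000
0011011
[5] 1000010
0000010
0001001
0001110
1000010
[6] 0000110
0000110
0001001
0001010
0000010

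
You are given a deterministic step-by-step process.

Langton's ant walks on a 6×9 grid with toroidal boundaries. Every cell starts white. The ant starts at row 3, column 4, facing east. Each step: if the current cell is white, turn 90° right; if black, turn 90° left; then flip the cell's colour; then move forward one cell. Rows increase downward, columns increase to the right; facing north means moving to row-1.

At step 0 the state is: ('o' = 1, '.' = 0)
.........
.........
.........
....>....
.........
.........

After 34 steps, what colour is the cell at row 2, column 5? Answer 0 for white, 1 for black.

gen 0: .........
.........
.........
....>....
.........
.........
gen 1: .........
.........
.........
....o....
....v....
.........
gen 2: .........
.........
.........
....o....
...<o....
.........
gen 3: .........
.........
.........
...^o....
...oo....
.........
gen 4: .........
.........
.........
...o>....
...oo....
.........
gen 5: .........
.........
....^....
...o.....
...oo....
.........
gen 6: .........
.........
....o>...
...o.....
...oo....
.........
gen 7: .........
.........
....oo...
...o.v...
...oo....
.........
gen 8: .........
.........
....oo...
...o<o...
...oo....
.........
gen 9: .........
.........
....^o...
...ooo...
...oo....
.........
gen 10: .........
.........
...<.o...
...ooo...
...oo....
.........
gen 11: .........
...^.....
...o.o...
...ooo...
...oo....
.........
gen 12: .........
...o>....
...o.o...
...ooo...
...oo....
.........
gen 13: .........
...oo....
...ovo...
...ooo...
...oo....
.........
gen 14: .........
...oo....
...<oo...
...ooo...
...oo....
.........
gen 15: .........
...oo....
....oo...
...voo...
...oo....
.........
gen 16: .........
...oo....
....oo...
....>o...
...oo....
.........
gen 17: .........
...oo....
....^o...
.....o...
...oo....
.........
gen 18: .........
...oo....
...<.o...
.....o...
...oo....
.........
gen 19: .........
...^o....
...o.o...
.....o...
...oo....
.........
gen 20: .........
..<.o....
...o.o...
.....o...
...oo....
.........
gen 21: ..^......
..o.o....
...o.o...
.....o...
...oo....
.........
gen 22: ..o>.....
..o.o....
...o.o...
.....o...
...oo....
.........
gen 23: ..oo.....
..ovo....
...o.o...
.....o...
...oo....
.........
gen 24: ..oo.....
..<oo....
...o.o...
.....o...
...oo....
.........
gen 25: ..oo.....
...oo....
..vo.o...
.....o...
...oo....
.........
gen 26: ..oo.....
...oo....
.<oo.o...
.....o...
...oo....
.........
gen 27: ..oo.....
.^.oo....
.ooo.o...
.....o...
...oo....
.........
gen 28: ..oo.....
.o>oo....
.ooo.o...
.....o...
...oo....
.........
gen 29: ..oo.....
.oooo....
.ovo.o...
.....o...
...oo....
.........
gen 30: ..oo.....
.oooo....
.o.>.o...
.....o...
...oo....
.........
gen 31: ..oo.....
.oo^o....
.o...o...
.....o...
...oo....
.........
gen 32: ..oo.....
.o<.o....
.o...o...
.....o...
...oo....
.........
gen 33: ..oo.....
.o..o....
.ov..o...
.....o...
...oo....
.........
gen 34: ..oo.....
.o..o....
.<o..o...
.....o...
...oo....
.........

1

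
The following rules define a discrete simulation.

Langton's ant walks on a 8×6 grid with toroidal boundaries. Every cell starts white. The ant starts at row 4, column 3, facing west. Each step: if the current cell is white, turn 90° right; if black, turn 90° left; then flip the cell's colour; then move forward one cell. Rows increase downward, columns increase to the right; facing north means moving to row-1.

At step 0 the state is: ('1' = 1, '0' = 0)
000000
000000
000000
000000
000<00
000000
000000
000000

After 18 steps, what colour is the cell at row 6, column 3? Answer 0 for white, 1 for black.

step 0: 000000
000000
000000
000000
000<00
000000
000000
000000
step 1: 000000
000000
000000
000^00
000100
000000
000000
000000
step 2: 000000
000000
000000
0001>0
000100
000000
000000
000000
step 3: 000000
000000
000000
000110
0001v0
000000
000000
000000
step 4: 000000
000000
000000
000110
000<10
000000
000000
000000
step 5: 000000
000000
000000
000110
000010
000v00
000000
000000
step 6: 000000
000000
000000
000110
000010
00<100
000000
000000
step 7: 000000
000000
000000
000110
00^010
001100
000000
000000
step 8: 000000
000000
000000
000110
001>10
001100
000000
000000
step 9: 000000
000000
000000
000110
001110
001v00
000000
000000
step 10: 000000
000000
000000
000110
001110
0010>0
000000
000000
step 11: 000000
000000
000000
000110
001110
001010
0000v0
000000
step 12: 000000
000000
000000
000110
001110
001010
000<10
000000
step 13: 000000
000000
000000
000110
001110
001^10
000110
000000
step 14: 000000
000000
000000
000110
001110
0011>0
000110
000000
step 15: 000000
000000
000000
000110
0011^0
001100
000110
000000
step 16: 000000
000000
000000
000110
001<00
001100
000110
000000
step 17: 000000
000000
000000
000110
001000
001v00
000110
000000
step 18: 000000
000000
000000
000110
001000
0010>0
000110
000000

1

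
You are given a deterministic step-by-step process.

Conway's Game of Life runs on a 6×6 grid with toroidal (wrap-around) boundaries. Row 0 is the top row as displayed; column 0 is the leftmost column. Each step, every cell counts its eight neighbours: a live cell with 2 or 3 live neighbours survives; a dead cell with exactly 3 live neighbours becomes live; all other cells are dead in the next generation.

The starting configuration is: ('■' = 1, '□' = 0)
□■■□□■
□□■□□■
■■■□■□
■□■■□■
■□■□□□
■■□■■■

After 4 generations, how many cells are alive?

t=0: □■■□□■
□□■□□■
■■■□■□
■□■■□■
■□■□□□
■■□■■■
t=1: □□□□□□
□□□□■■
□□□□■□
□□□□■□
□□□□□□
□□□■■□
t=2: □□□■□■
□□□□■■
□□□■■□
□□□□□□
□□□■■□
□□□□□□
t=3: □□□□□■
□□□□□■
□□□■■■
□□□□□□
□□□□□□
□□□■□□
t=4: □□□□■□
■□□□□■
□□□□■■
□□□□■□
□□□□□□
□□□□□□

6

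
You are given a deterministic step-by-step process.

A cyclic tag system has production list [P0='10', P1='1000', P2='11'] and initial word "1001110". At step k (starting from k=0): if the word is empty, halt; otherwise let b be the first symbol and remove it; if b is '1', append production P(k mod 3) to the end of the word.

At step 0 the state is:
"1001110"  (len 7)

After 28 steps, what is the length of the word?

17

[0] "1001110"  (len 7)
[1] "00111010"  (len 8)
[2] "0111010"  (len 7)
[3] "111010"  (len 6)
[4] "1101010"  (len 7)
[5] "1010101000"  (len 10)
[6] "01010100011"  (len 11)
[7] "1010100011"  (len 10)
[8] "0101000111000"  (len 13)
[9] "101000111000"  (len 12)
[10] "0100011100010"  (len 13)
[11] "100011100010"  (len 12)
[12] "0001110001011"  (len 13)
[13] "001110001011"  (len 12)
[14] "01110001011"  (len 11)
[15] "1110001011"  (len 10)
[16] "11000101110"  (len 11)
[17] "10001011101000"  (len 14)
[18] "000101110100011"  (len 15)
[19] "00101110100011"  (len 14)
[20] "0101110100011"  (len 13)
[21] "101110100011"  (len 12)
[22] "0111010001110"  (len 13)
[23] "111010001110"  (len 12)
[24] "1101000111011"  (len 13)
[25] "10100011101110"  (len 14)
[26] "01000111011101000"  (len 17)
[27] "1000111011101000"  (len 16)
[28] "00011101110100010"  (len 17)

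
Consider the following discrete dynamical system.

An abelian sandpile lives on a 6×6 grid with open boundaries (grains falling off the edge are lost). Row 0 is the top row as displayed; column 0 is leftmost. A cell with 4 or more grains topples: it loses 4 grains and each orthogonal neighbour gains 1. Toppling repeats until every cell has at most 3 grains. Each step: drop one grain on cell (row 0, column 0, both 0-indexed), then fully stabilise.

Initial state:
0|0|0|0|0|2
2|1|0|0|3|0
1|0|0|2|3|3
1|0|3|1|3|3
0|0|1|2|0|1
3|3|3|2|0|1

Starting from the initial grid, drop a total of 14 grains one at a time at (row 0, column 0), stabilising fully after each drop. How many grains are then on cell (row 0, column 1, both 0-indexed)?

k=0  0|0|0|0|0|2
2|1|0|0|3|0
1|0|0|2|3|3
1|0|3|1|3|3
0|0|1|2|0|1
3|3|3|2|0|1
k=1  1|0|0|0|0|2
2|1|0|0|3|0
1|0|0|2|3|3
1|0|3|1|3|3
0|0|1|2|0|1
3|3|3|2|0|1
k=2  2|0|0|0|0|2
2|1|0|0|3|0
1|0|0|2|3|3
1|0|3|1|3|3
0|0|1|2|0|1
3|3|3|2|0|1
k=3  3|0|0|0|0|2
2|1|0|0|3|0
1|0|0|2|3|3
1|0|3|1|3|3
0|0|1|2|0|1
3|3|3|2|0|1
k=4  0|1|0|0|0|2
3|1|0|0|3|0
1|0|0|2|3|3
1|0|3|1|3|3
0|0|1|2|0|1
3|3|3|2|0|1
k=5  1|1|0|0|0|2
3|1|0|0|3|0
1|0|0|2|3|3
1|0|3|1|3|3
0|0|1|2|0|1
3|3|3|2|0|1
k=6  2|1|0|0|0|2
3|1|0|0|3|0
1|0|0|2|3|3
1|0|3|1|3|3
0|0|1|2|0|1
3|3|3|2|0|1
k=7  3|1|0|0|0|2
3|1|0|0|3|0
1|0|0|2|3|3
1|0|3|1|3|3
0|0|1|2|0|1
3|3|3|2|0|1
k=8  1|2|0|0|0|2
0|2|0|0|3|0
2|0|0|2|3|3
1|0|3|1|3|3
0|0|1|2|0|1
3|3|3|2|0|1
k=9  2|2|0|0|0|2
0|2|0|0|3|0
2|0|0|2|3|3
1|0|3|1|3|3
0|0|1|2|0|1
3|3|3|2|0|1
k=10  3|2|0|0|0|2
0|2|0|0|3|0
2|0|0|2|3|3
1|0|3|1|3|3
0|0|1|2|0|1
3|3|3|2|0|1
k=11  0|3|0|0|0|2
1|2|0|0|3|0
2|0|0|2|3|3
1|0|3|1|3|3
0|0|1|2|0|1
3|3|3|2|0|1
k=12  1|3|0|0|0|2
1|2|0|0|3|0
2|0|0|2|3|3
1|0|3|1|3|3
0|0|1|2|0|1
3|3|3|2|0|1
k=13  2|3|0|0|0|2
1|2|0|0|3|0
2|0|0|2|3|3
1|0|3|1|3|3
0|0|1|2|0|1
3|3|3|2|0|1
k=14  3|3|0|0|0|2
1|2|0|0|3|0
2|0|0|2|3|3
1|0|3|1|3|3
0|0|1|2|0|1
3|3|3|2|0|1

3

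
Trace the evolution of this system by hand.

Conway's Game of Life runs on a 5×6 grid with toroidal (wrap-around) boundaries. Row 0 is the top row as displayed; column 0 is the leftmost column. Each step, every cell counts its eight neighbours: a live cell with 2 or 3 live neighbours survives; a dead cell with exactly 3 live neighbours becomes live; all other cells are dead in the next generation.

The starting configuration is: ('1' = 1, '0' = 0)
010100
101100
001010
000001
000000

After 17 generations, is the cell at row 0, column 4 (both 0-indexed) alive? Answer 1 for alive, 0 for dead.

0

t=0: 010100
101100
001010
000001
000000
t=1: 010100
000010
011011
000000
000000
t=2: 000000
110011
000111
000000
000000
t=3: 100001
100100
000100
000010
000000
t=4: 100001
100011
000110
000000
000001
t=5: 000000
100100
000110
000010
100001
t=6: 100001
000110
000111
000110
000001
t=7: 100001
100100
001001
000100
100001
t=8: 010010
110010
001110
100011
100011
t=9: 010110
110010
001000
110000
010100
t=10: 010111
110011
001001
110000
010110
t=11: 010000
010000
001010
110111
010100
t=12: 110000
011000
001010
110001
010101
t=13: 000000
101100
001101
010101
000011
t=14: 000111
011110
000001
000101
100011
t=15: 010000
101000
100001
000000
100000
t=16: 110000
100001
110001
100001
000000
t=17: 110001
000000
010010
010001
010001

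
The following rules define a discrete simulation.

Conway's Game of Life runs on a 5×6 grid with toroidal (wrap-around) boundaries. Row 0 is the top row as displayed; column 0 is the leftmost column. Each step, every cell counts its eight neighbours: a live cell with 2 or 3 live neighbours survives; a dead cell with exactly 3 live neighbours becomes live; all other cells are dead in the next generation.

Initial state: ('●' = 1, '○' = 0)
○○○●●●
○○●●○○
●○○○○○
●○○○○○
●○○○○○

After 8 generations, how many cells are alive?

step 0: ○○○●●●
○○●●○○
●○○○○○
●○○○○○
●○○○○○
step 1: ○○●●●●
○○●●○●
○●○○○○
●●○○○●
●○○○●○
step 2: ●●●○○○
●●○○○●
○●○○●●
○●○○○●
○○●○○○
step 3: ○○●○○●
○○○○●○
○●●○●○
○●●○●●
○○●○○○
step 4: ○○○●○○
○●●○●●
●●●○●○
●○○○●●
●○●○●●
step 5: ○○○○○○
○○○○●●
○○●○○○
○○●○○○
●●○○○○
step 6: ●○○○○●
○○○○○○
○○○●○○
○○●○○○
○●○○○○
step 7: ●○○○○○
○○○○○○
○○○○○○
○○●○○○
●●○○○○
step 8: ●●○○○○
○○○○○○
○○○○○○
○●○○○○
●●○○○○

5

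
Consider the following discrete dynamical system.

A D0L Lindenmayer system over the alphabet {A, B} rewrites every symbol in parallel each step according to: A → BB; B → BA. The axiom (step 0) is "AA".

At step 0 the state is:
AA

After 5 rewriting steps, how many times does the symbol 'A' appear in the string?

20

t=0: AA
t=1: BBBB
t=2: BABABABA
t=3: BABBBABBBABBBABB
t=4: BABBBABABABBBABABABBBABABABBBABA
t=5: BABBBABABABBBABBBABBBABABABBBABBBABBBABABABBBABBBABBBABABABBBABB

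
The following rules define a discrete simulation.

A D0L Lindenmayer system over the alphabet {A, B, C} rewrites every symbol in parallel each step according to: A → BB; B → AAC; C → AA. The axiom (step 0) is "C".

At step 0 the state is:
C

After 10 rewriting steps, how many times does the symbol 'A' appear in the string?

0) C
1) AA
2) BBBB
3) AACAACAACAAC
4) BBBBAABBBBAABBBBAABBBBAA
5) AACAACAACAACBBBBAACAACAACAACBBBBAACAACAACAACBBBBAACAACAACAACBBBB
6) BBBBAABBBBAABBBBAABBBBAAAACAACAACAACBBBBAABBBBAABBBBAABBBB…BBAABBBBAAAACAACAACAACBBBBAABBBBAABBBBAABBBBAAAACAACAACAAC  (len 144)
7) AACAACAACAACBBBBAACAACAACAACBBBBAACAACAACAACBBBBAACAACAACA…BBAACAACAACAACBBBBAACAACAACAACBBBBBBBBAABBBBAABBBBAABBBBAA  (len 352)
8) BBBBAABBBBAABBBBAABBBBAAAACAACAACAACBBBBAABBBBAABBBBAABBBB…AACAACBBBBAACAACAACAACBBBBAACAACAACAACBBBBAACAACAACAACBBBB  (len 832)
9) AACAACAACAACBBBBAACAACAACAACBBBBAACAACAACAACBBBBAACAACAACA…BBAABBBBAAAACAACAACAACBBBBAABBBBAABBBBAABBBBAAAACAACAACAAC  (len 1984)
10) BBBBAABBBBAABBBBAABBBBAAAACAACAACAACBBBBAABBBBAABBBBAABBBB…BBAACAACAACAACBBBBAACAACAACAACBBBBBBBBAABBBBAABBBBAABBBBAA  (len 4736)

2176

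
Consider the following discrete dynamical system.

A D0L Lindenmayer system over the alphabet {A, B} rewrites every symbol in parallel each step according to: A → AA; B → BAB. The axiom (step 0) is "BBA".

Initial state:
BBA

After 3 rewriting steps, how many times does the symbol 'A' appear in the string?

32

step 0: BBA
step 1: BABBABAA
step 2: BABAABABBABAABABAAAA
step 3: BABAABABAAAABABAABABBABAABABAAAABABAABABAAAAAAAA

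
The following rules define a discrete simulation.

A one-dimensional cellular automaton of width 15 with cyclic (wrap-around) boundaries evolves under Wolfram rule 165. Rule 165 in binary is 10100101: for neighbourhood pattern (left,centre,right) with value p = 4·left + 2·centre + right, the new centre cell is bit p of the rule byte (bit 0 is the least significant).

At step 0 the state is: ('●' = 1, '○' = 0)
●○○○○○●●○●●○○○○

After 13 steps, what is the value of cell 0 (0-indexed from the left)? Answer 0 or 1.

k=0  ●○○○○○●●○●●○○○○
k=1  ●○●●●○○○●○○○●●○
k=2  ●●○●○○●○●○●○○○●
k=3  ●○●●○○●●●●●○●○○
k=4  ●●○○○○○●●●○●●○○
k=5  ○○○●●●○○●○●○○○○
k=6  ●●○○●○○○●●●○●●●
k=7  ●○○○●○●○○●○●○●●
k=8  ○○●○●●●○○●●●●○●
k=9  ○○●●○●○○○○●●○●●
k=10  ○○○○●●○●●○○○●○○
k=11  ●●●○○○●○○○●○●○●
k=12  ●●○○●○●○●○●●●●○
k=13  ○○○○●●●●●●○●●○●

0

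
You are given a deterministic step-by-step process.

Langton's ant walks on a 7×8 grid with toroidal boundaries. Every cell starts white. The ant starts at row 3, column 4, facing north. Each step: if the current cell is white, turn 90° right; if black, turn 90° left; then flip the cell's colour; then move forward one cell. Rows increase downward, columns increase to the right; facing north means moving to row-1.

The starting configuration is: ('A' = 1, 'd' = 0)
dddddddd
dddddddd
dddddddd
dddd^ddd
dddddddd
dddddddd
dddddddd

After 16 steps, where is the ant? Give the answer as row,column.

t=0: dddddddd
dddddddd
dddddddd
dddd^ddd
dddddddd
dddddddd
dddddddd
t=1: dddddddd
dddddddd
dddddddd
ddddA>dd
dddddddd
dddddddd
dddddddd
t=2: dddddddd
dddddddd
dddddddd
ddddAAdd
dddddvdd
dddddddd
dddddddd
t=3: dddddddd
dddddddd
dddddddd
ddddAAdd
dddd<Add
dddddddd
dddddddd
t=4: dddddddd
dddddddd
dddddddd
dddd^Add
ddddAAdd
dddddddd
dddddddd
t=5: dddddddd
dddddddd
dddddddd
ddd<dAdd
ddddAAdd
dddddddd
dddddddd
t=6: dddddddd
dddddddd
ddd^dddd
dddAdAdd
ddddAAdd
dddddddd
dddddddd
t=7: dddddddd
dddddddd
dddA>ddd
dddAdAdd
ddddAAdd
dddddddd
dddddddd
t=8: dddddddd
dddddddd
dddAAddd
dddAvAdd
ddddAAdd
dddddddd
dddddddd
t=9: dddddddd
dddddddd
dddAAddd
ddd<AAdd
ddddAAdd
dddddddd
dddddddd
t=10: dddddddd
dddddddd
dddAAddd
ddddAAdd
dddvAAdd
dddddddd
dddddddd
t=11: dddddddd
dddddddd
dddAAddd
ddddAAdd
dd<AAAdd
dddddddd
dddddddd
t=12: dddddddd
dddddddd
dddAAddd
dd^dAAdd
ddAAAAdd
dddddddd
dddddddd
t=13: dddddddd
dddddddd
dddAAddd
ddA>AAdd
ddAAAAdd
dddddddd
dddddddd
t=14: dddddddd
dddddddd
dddAAddd
ddAAAAdd
ddAvAAdd
dddddddd
dddddddd
t=15: dddddddd
dddddddd
dddAAddd
ddAAAAdd
ddAd>Add
dddddddd
dddddddd
t=16: dddddddd
dddddddd
dddAAddd
ddAA^Add
ddAddAdd
dddddddd
dddddddd

3,4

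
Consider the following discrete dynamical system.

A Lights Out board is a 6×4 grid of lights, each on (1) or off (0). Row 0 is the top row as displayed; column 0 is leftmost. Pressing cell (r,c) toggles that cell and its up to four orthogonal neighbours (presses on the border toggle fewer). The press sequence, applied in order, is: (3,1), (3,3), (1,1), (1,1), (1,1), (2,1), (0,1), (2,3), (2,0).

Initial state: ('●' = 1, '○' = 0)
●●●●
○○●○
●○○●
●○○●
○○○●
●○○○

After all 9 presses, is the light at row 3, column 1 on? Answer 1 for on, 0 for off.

0

step 0: ●●●●
○○●○
●○○●
●○○●
○○○●
●○○○
step 1: ●●●●
○○●○
●●○●
○●●●
○●○●
●○○○
step 2: ●●●●
○○●○
●●○○
○●○○
○●○○
●○○○
step 3: ●○●●
●●○○
●○○○
○●○○
○●○○
●○○○
step 4: ●●●●
○○●○
●●○○
○●○○
○●○○
●○○○
step 5: ●○●●
●●○○
●○○○
○●○○
○●○○
●○○○
step 6: ●○●●
●○○○
○●●○
○○○○
○●○○
●○○○
step 7: ○●○●
●●○○
○●●○
○○○○
○●○○
●○○○
step 8: ○●○●
●●○●
○●○●
○○○●
○●○○
●○○○
step 9: ○●○●
○●○●
●○○●
●○○●
○●○○
●○○○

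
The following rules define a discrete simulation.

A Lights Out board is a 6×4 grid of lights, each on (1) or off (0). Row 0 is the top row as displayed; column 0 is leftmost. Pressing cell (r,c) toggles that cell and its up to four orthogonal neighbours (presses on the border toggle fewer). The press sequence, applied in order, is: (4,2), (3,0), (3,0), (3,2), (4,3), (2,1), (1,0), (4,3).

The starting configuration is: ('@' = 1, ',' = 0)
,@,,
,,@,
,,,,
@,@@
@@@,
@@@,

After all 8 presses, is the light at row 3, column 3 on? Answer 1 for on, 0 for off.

0

gen 0: ,@,,
,,@,
,,,,
@,@@
@@@,
@@@,
gen 1: ,@,,
,,@,
,,,,
@,,@
@,,@
@@,,
gen 2: ,@,,
,,@,
@,,,
,@,@
,,,@
@@,,
gen 3: ,@,,
,,@,
,,,,
@,,@
@,,@
@@,,
gen 4: ,@,,
,,@,
,,@,
@@@,
@,@@
@@,,
gen 5: ,@,,
,,@,
,,@,
@@@@
@,,,
@@,@
gen 6: ,@,,
,@@,
@@,,
@,@@
@,,,
@@,@
gen 7: @@,,
@,@,
,@,,
@,@@
@,,,
@@,@
gen 8: @@,,
@,@,
,@,,
@,@,
@,@@
@@,,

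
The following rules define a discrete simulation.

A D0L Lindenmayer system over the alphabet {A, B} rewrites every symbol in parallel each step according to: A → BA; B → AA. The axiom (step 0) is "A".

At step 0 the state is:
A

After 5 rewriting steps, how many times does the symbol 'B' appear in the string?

11

step 0: A
step 1: BA
step 2: AABA
step 3: BABAAABA
step 4: AABAAABABABAAABA
step 5: BABAAABABABAAABAAABAAABABABAAABA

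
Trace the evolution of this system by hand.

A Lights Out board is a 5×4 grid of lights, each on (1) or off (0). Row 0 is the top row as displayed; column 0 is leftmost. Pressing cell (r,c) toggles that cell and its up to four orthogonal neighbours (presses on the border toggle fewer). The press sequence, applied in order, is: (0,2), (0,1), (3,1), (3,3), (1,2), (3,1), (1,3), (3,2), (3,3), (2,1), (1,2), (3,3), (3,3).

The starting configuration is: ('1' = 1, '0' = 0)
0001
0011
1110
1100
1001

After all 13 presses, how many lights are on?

t=0: 0001
0011
1110
1100
1001
t=1: 0110
0001
1110
1100
1001
t=2: 1000
0101
1110
1100
1001
t=3: 1000
0101
1010
0010
1101
t=4: 1000
0101
1011
0001
1100
t=5: 1010
0010
1001
0001
1100
t=6: 1010
0010
1101
1111
1000
t=7: 1011
0001
1100
1111
1000
t=8: 1011
0001
1110
1000
1010
t=9: 1011
0001
1111
1011
1011
t=10: 1011
0101
0001
1111
1011
t=11: 1001
0010
0011
1111
1011
t=12: 1001
0010
0010
1100
1010
t=13: 1001
0010
0011
1111
1011

12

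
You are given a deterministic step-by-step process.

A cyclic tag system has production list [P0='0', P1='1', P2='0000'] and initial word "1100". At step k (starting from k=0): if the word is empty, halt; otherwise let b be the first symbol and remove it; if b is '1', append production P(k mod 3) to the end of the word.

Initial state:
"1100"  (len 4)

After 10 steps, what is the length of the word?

[0] "1100"  (len 4)
[1] "1000"  (len 4)
[2] "0001"  (len 4)
[3] "001"  (len 3)
[4] "01"  (len 2)
[5] "1"  (len 1)
[6] "0000"  (len 4)
[7] "000"  (len 3)
[8] "00"  (len 2)
[9] "0"  (len 1)
[10] (halted — word empty)

0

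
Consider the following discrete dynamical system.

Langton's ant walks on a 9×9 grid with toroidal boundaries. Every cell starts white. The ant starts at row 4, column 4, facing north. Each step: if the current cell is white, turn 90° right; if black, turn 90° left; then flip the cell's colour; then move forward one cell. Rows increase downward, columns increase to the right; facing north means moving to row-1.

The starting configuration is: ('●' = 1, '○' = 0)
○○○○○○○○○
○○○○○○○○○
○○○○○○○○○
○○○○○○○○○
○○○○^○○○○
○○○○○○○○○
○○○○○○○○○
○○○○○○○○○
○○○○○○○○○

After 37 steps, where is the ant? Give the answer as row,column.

8,3

[0] ○○○○○○○○○
○○○○○○○○○
○○○○○○○○○
○○○○○○○○○
○○○○^○○○○
○○○○○○○○○
○○○○○○○○○
○○○○○○○○○
○○○○○○○○○
[1] ○○○○○○○○○
○○○○○○○○○
○○○○○○○○○
○○○○○○○○○
○○○○●>○○○
○○○○○○○○○
○○○○○○○○○
○○○○○○○○○
○○○○○○○○○
[2] ○○○○○○○○○
○○○○○○○○○
○○○○○○○○○
○○○○○○○○○
○○○○●●○○○
○○○○○v○○○
○○○○○○○○○
○○○○○○○○○
○○○○○○○○○
[3] ○○○○○○○○○
○○○○○○○○○
○○○○○○○○○
○○○○○○○○○
○○○○●●○○○
○○○○<●○○○
○○○○○○○○○
○○○○○○○○○
○○○○○○○○○
[4] ○○○○○○○○○
○○○○○○○○○
○○○○○○○○○
○○○○○○○○○
○○○○^●○○○
○○○○●●○○○
○○○○○○○○○
○○○○○○○○○
○○○○○○○○○
[5] ○○○○○○○○○
○○○○○○○○○
○○○○○○○○○
○○○○○○○○○
○○○<○●○○○
○○○○●●○○○
○○○○○○○○○
○○○○○○○○○
○○○○○○○○○
[6] ○○○○○○○○○
○○○○○○○○○
○○○○○○○○○
○○○^○○○○○
○○○●○●○○○
○○○○●●○○○
○○○○○○○○○
○○○○○○○○○
○○○○○○○○○
[7] ○○○○○○○○○
○○○○○○○○○
○○○○○○○○○
○○○●>○○○○
○○○●○●○○○
○○○○●●○○○
○○○○○○○○○
○○○○○○○○○
○○○○○○○○○
[8] ○○○○○○○○○
○○○○○○○○○
○○○○○○○○○
○○○●●○○○○
○○○●v●○○○
○○○○●●○○○
○○○○○○○○○
○○○○○○○○○
○○○○○○○○○
[9] ○○○○○○○○○
○○○○○○○○○
○○○○○○○○○
○○○●●○○○○
○○○<●●○○○
○○○○●●○○○
○○○○○○○○○
○○○○○○○○○
○○○○○○○○○
[10] ○○○○○○○○○
○○○○○○○○○
○○○○○○○○○
○○○●●○○○○
○○○○●●○○○
○○○v●●○○○
○○○○○○○○○
○○○○○○○○○
○○○○○○○○○
[11] ○○○○○○○○○
○○○○○○○○○
○○○○○○○○○
○○○●●○○○○
○○○○●●○○○
○○<●●●○○○
○○○○○○○○○
○○○○○○○○○
○○○○○○○○○
[12] ○○○○○○○○○
○○○○○○○○○
○○○○○○○○○
○○○●●○○○○
○○^○●●○○○
○○●●●●○○○
○○○○○○○○○
○○○○○○○○○
○○○○○○○○○
[13] ○○○○○○○○○
○○○○○○○○○
○○○○○○○○○
○○○●●○○○○
○○●>●●○○○
○○●●●●○○○
○○○○○○○○○
○○○○○○○○○
○○○○○○○○○
[14] ○○○○○○○○○
○○○○○○○○○
○○○○○○○○○
○○○●●○○○○
○○●●●●○○○
○○●v●●○○○
○○○○○○○○○
○○○○○○○○○
○○○○○○○○○
[15] ○○○○○○○○○
○○○○○○○○○
○○○○○○○○○
○○○●●○○○○
○○●●●●○○○
○○●○>●○○○
○○○○○○○○○
○○○○○○○○○
○○○○○○○○○
[16] ○○○○○○○○○
○○○○○○○○○
○○○○○○○○○
○○○●●○○○○
○○●●^●○○○
○○●○○●○○○
○○○○○○○○○
○○○○○○○○○
○○○○○○○○○
[17] ○○○○○○○○○
○○○○○○○○○
○○○○○○○○○
○○○●●○○○○
○○●<○●○○○
○○●○○●○○○
○○○○○○○○○
○○○○○○○○○
○○○○○○○○○
[18] ○○○○○○○○○
○○○○○○○○○
○○○○○○○○○
○○○●●○○○○
○○●○○●○○○
○○●v○●○○○
○○○○○○○○○
○○○○○○○○○
○○○○○○○○○
[19] ○○○○○○○○○
○○○○○○○○○
○○○○○○○○○
○○○●●○○○○
○○●○○●○○○
○○<●○●○○○
○○○○○○○○○
○○○○○○○○○
○○○○○○○○○
[20] ○○○○○○○○○
○○○○○○○○○
○○○○○○○○○
○○○●●○○○○
○○●○○●○○○
○○○●○●○○○
○○v○○○○○○
○○○○○○○○○
○○○○○○○○○
[21] ○○○○○○○○○
○○○○○○○○○
○○○○○○○○○
○○○●●○○○○
○○●○○●○○○
○○○●○●○○○
○<●○○○○○○
○○○○○○○○○
○○○○○○○○○
[22] ○○○○○○○○○
○○○○○○○○○
○○○○○○○○○
○○○●●○○○○
○○●○○●○○○
○^○●○●○○○
○●●○○○○○○
○○○○○○○○○
○○○○○○○○○
[23] ○○○○○○○○○
○○○○○○○○○
○○○○○○○○○
○○○●●○○○○
○○●○○●○○○
○●>●○●○○○
○●●○○○○○○
○○○○○○○○○
○○○○○○○○○
[24] ○○○○○○○○○
○○○○○○○○○
○○○○○○○○○
○○○●●○○○○
○○●○○●○○○
○●●●○●○○○
○●v○○○○○○
○○○○○○○○○
○○○○○○○○○
[25] ○○○○○○○○○
○○○○○○○○○
○○○○○○○○○
○○○●●○○○○
○○●○○●○○○
○●●●○●○○○
○●○>○○○○○
○○○○○○○○○
○○○○○○○○○
[26] ○○○○○○○○○
○○○○○○○○○
○○○○○○○○○
○○○●●○○○○
○○●○○●○○○
○●●●○●○○○
○●○●○○○○○
○○○v○○○○○
○○○○○○○○○
[27] ○○○○○○○○○
○○○○○○○○○
○○○○○○○○○
○○○●●○○○○
○○●○○●○○○
○●●●○●○○○
○●○●○○○○○
○○<●○○○○○
○○○○○○○○○
[28] ○○○○○○○○○
○○○○○○○○○
○○○○○○○○○
○○○●●○○○○
○○●○○●○○○
○●●●○●○○○
○●^●○○○○○
○○●●○○○○○
○○○○○○○○○
[29] ○○○○○○○○○
○○○○○○○○○
○○○○○○○○○
○○○●●○○○○
○○●○○●○○○
○●●●○●○○○
○●●>○○○○○
○○●●○○○○○
○○○○○○○○○
[30] ○○○○○○○○○
○○○○○○○○○
○○○○○○○○○
○○○●●○○○○
○○●○○●○○○
○●●^○●○○○
○●●○○○○○○
○○●●○○○○○
○○○○○○○○○
[31] ○○○○○○○○○
○○○○○○○○○
○○○○○○○○○
○○○●●○○○○
○○●○○●○○○
○●<○○●○○○
○●●○○○○○○
○○●●○○○○○
○○○○○○○○○
[32] ○○○○○○○○○
○○○○○○○○○
○○○○○○○○○
○○○●●○○○○
○○●○○●○○○
○●○○○●○○○
○●v○○○○○○
○○●●○○○○○
○○○○○○○○○
[33] ○○○○○○○○○
○○○○○○○○○
○○○○○○○○○
○○○●●○○○○
○○●○○●○○○
○●○○○●○○○
○●○>○○○○○
○○●●○○○○○
○○○○○○○○○
[34] ○○○○○○○○○
○○○○○○○○○
○○○○○○○○○
○○○●●○○○○
○○●○○●○○○
○●○○○●○○○
○●○●○○○○○
○○●v○○○○○
○○○○○○○○○
[35] ○○○○○○○○○
○○○○○○○○○
○○○○○○○○○
○○○●●○○○○
○○●○○●○○○
○●○○○●○○○
○●○●○○○○○
○○●○>○○○○
○○○○○○○○○
[36] ○○○○○○○○○
○○○○○○○○○
○○○○○○○○○
○○○●●○○○○
○○●○○●○○○
○●○○○●○○○
○●○●○○○○○
○○●○●○○○○
○○○○v○○○○
[37] ○○○○○○○○○
○○○○○○○○○
○○○○○○○○○
○○○●●○○○○
○○●○○●○○○
○●○○○●○○○
○●○●○○○○○
○○●○●○○○○
○○○<●○○○○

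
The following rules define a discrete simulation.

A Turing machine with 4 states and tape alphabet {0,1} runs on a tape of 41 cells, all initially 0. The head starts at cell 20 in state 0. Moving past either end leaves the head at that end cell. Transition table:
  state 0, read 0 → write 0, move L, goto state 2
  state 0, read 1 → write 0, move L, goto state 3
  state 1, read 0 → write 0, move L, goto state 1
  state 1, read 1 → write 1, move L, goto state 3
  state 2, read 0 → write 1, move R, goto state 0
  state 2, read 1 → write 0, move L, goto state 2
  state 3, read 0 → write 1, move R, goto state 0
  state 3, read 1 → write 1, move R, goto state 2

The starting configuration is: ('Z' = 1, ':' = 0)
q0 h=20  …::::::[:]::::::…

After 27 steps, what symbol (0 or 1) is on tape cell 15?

0

gen 0: q0 h=20  …::::::[:]::::::…
gen 1: q2 h=19  …::::::[:]::::::…
gen 2: q0 h=20  …:::::Z[:]::::::…
gen 3: q2 h=19  …::::::[Z]::::::…
gen 4: q2 h=18  …::::::[:]::::::…
gen 5: q0 h=19  …:::::Z[:]::::::…
gen 6: q2 h=18  …::::::[Z]::::::…
gen 7: q2 h=17  …::::::[:]::::::…
gen 8: q0 h=18  …:::::Z[:]::::::…
gen 9: q2 h=17  …::::::[Z]::::::…
gen 10: q2 h=16  …::::::[:]::::::…
gen 11: q0 h=17  …:::::Z[:]::::::…
gen 12: q2 h=16  …::::::[Z]::::::…
gen 13: q2 h=15  …::::::[:]::::::…
gen 14: q0 h=16  …:::::Z[:]::::::…
gen 15: q2 h=15  …::::::[Z]::::::…
gen 16: q2 h=14  …::::::[:]::::::…
gen 17: q0 h=15  …:::::Z[:]::::::…
gen 18: q2 h=14  …::::::[Z]::::::…
gen 19: q2 h=13  …::::::[:]::::::…
gen 20: q0 h=14  …:::::Z[:]::::::…
gen 21: q2 h=13  …::::::[Z]::::::…
gen 22: q2 h=12  …::::::[:]::::::…
gen 23: q0 h=13  …:::::Z[:]::::::…
gen 24: q2 h=12  …::::::[Z]::::::…
gen 25: q2 h=11  …::::::[:]::::::…
gen 26: q0 h=12  …:::::Z[:]::::::…
gen 27: q2 h=11  …::::::[Z]::::::…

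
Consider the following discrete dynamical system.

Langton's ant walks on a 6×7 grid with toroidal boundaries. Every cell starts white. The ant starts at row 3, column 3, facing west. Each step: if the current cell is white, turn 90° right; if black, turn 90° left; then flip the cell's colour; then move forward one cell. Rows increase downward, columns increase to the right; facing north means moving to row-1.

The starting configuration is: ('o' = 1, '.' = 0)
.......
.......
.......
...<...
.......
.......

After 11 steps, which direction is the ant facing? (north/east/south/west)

k=0  .......
.......
.......
...<...
.......
.......
k=1  .......
.......
...^...
...o...
.......
.......
k=2  .......
.......
...o>..
...o...
.......
.......
k=3  .......
.......
...oo..
...ov..
.......
.......
k=4  .......
.......
...oo..
...<o..
.......
.......
k=5  .......
.......
...oo..
....o..
...v...
.......
k=6  .......
.......
...oo..
....o..
..<o...
.......
k=7  .......
.......
...oo..
..^.o..
..oo...
.......
k=8  .......
.......
...oo..
..o>o..
..oo...
.......
k=9  .......
.......
...oo..
..ooo..
..ov...
.......
k=10  .......
.......
...oo..
..ooo..
..o.>..
.......
k=11  .......
.......
...oo..
..ooo..
..o.o..
....v..

south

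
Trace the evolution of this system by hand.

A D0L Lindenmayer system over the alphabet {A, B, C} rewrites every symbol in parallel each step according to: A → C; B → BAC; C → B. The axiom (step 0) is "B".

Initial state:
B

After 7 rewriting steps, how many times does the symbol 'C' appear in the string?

37

[0] B
[1] BAC
[2] BACCB
[3] BACCBBBAC
[4] BACCBBBACBACBACCB
[5] BACCBBBACBACBACCBBACCBBACCBBBAC
[6] BACCBBBACBACBACCBBACCBBACCBBBACBACCBBBACBACCBBBACBACBACCB
[7] BACCBBBACBACBACCBBACCBBACCBBBACBACCBBBACBACCBBBACBACBACCBBACCBBBACBACBACCBBACCBBBACBACBACCBBACCBBACCBBBAC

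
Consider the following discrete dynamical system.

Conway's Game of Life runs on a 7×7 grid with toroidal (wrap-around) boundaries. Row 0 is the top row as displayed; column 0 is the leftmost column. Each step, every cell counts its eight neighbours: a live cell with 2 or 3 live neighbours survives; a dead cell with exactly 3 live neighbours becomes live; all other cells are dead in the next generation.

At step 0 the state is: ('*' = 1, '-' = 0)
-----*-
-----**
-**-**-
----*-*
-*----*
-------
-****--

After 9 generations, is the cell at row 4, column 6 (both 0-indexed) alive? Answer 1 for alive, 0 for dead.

0

[0] -----*-
-----**
-**-**-
----*-*
-*----*
-------
-****--
[1] --**-**
------*
*--**--
-****-*
*----*-
**-*---
--***--
[2] --*--**
*-*---*
**--*-*
-**---*
-----*-
**-*--*
*----**
[3] -------
--**---
---*---
-**---*
-----*-
-*--*--
--*-*--
[4] --*----
--**---
-*-*---
--*----
***--*-
---***-
---*---
[5] --*----
-*-*---
-*-*---
*--*---
-**--**
-*-*-**
--**---
[6] -*-----
-*-*---
**-**--
*--**-*
-*-*-*-
-*-*-**
-*-**--
[7] **-**--
-*-**--
-*---**
------*
-*-*---
-*-*-**
-*-***-
[8] **-----
-*-*--*
--*-***
--*--**
----***
-*-*-**
-*-----
[9] -*-----
-*-**-*
-**-*--
*------
--**---
--*---*
-*----*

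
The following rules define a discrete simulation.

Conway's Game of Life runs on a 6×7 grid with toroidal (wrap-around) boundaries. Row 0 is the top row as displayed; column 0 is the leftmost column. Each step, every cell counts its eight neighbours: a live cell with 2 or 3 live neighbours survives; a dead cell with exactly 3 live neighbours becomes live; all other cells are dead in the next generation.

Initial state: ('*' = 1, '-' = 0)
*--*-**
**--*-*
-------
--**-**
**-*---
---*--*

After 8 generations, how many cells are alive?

[0] *--*-**
**--*-*
-------
--**-**
**-*---
---*--*
[1] -***---
-*--*--
-****--
*****-*
**-*-*-
-*-*-*-
[2] **-*---
*---*--
-------
------*
-----*-
---*--*
[3] *****-*
**-----
-------
-------
-----**
*-*-*-*
[4] ----*--
---*--*
-------
-------
*----**
--*-*--
[5] ----**-
-------
-------
------*
-----**
---**-*
[6] ---***-
-------
-------
-----**
*---*-*
---*--*
[7] ---***-
----*--
-------
*----**
*---*--
*--*--*
[8] ---*-**
---***-
-----**
*----**
-*--*--
*--*--*

16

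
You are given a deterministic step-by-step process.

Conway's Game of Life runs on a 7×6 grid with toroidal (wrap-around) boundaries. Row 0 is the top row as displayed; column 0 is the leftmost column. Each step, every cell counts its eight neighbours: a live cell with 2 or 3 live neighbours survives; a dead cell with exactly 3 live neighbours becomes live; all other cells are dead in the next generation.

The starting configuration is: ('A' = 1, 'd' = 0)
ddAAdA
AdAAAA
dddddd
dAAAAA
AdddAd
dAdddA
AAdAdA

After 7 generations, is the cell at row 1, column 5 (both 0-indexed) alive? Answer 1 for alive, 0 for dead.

1

t=0: ddAAdA
AdAAAA
dddddd
dAAAAA
AdddAd
dAdddA
AAdAdA
t=1: dddddd
AAAddA
dddddd
AAAAAA
dddddd
dAAddd
dAdAdA
t=2: ddddAA
AAdddd
dddddd
AAAAAA
ddddAA
AAAddd
AAdddd
t=3: dddddA
AddddA
dddAAd
AAAAdd
dddddd
ddAddd
ddAddd
t=4: AddddA
AddddA
dddAAd
dAAAAd
dddAdd
dddddd
dddddd
t=5: AddddA
Addddd
AAdddd
dddddd
dddAAd
dddddd
dddddd
t=6: AddddA
dddddd
AAdddd
dddddd
dddddd
dddddd
dddddd
t=7: dddddd
dAdddA
dddddd
dddddd
dddddd
dddddd
dddddd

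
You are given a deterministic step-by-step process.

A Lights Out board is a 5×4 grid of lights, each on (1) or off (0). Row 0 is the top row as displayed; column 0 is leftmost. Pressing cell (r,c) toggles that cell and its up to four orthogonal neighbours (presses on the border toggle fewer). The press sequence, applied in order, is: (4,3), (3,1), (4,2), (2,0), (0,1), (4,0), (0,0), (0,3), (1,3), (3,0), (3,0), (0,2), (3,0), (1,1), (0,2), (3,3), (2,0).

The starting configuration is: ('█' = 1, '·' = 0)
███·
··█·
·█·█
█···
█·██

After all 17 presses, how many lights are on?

0) ███·
··█·
·█·█
█···
█·██
1) ███·
··█·
·█·█
█··█
█···
2) ███·
··█·
···█
·███
██··
3) ███·
··█·
···█
·█·█
█·██
4) ███·
█·█·
██·█
██·█
█·██
5) ····
███·
██·█
██·█
█·██
6) ····
███·
██·█
·█·█
·███
7) ██··
·██·
██·█
·█·█
·███
8) ████
·███
██·█
·█·█
·███
9) ███·
·█··
██··
·█·█
·███
10) ███·
·█··
·█··
█··█
████
11) ███·
·█··
██··
·█·█
·███
12) █··█
·██·
██··
·█·█
·███
13) █··█
·██·
·█··
█··█
████
14) ██·█
█···
····
█··█
████
15) █·█·
█·█·
····
█··█
████
16) █·█·
█·█·
···█
█·█·
███·
17) █·█·
··█·
██·█
··█·
███·

10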